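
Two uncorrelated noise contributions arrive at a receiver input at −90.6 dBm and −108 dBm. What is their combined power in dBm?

−90.5 dBm

Convert to linear, add, convert back:
P₁ = 8.71×10⁻¹³ W, P₂ = 1.58×10⁻¹⁴ W
P_tot = 8.87×10⁻¹³ W → 10 log₁₀(P_tot / 10⁻³) = −90.5 dBm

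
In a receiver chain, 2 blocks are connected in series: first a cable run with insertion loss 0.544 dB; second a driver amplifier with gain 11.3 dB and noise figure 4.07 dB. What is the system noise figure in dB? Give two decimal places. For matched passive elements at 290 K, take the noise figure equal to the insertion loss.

Convert to linear (a loss of L dB is a gain of −L dB): F_i = 10^(NF_i/10), G_i = 10^(G_i,dB/10)
  Stage 1: F_1 = 10^(0.544/10) = 1.133, G_1 = 10^(−0.544/10) = 0.8823
  Stage 2: F_2 = 10^(4.07/10) = 2.553, G_2 = 10^(11.3/10) = 13.49
Friis cascade:
  F = 1.133 + (2.553 − 1)/0.8823 = 2.893
NF = 10 log₁₀(2.893) = 4.61 dB

4.61 dB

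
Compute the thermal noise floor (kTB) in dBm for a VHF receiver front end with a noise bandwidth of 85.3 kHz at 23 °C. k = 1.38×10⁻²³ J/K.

T = 23 °C + 273.15 = 296.15 K
P_n = kTB = 1.38×10⁻²³ × 296.15 × 8.53×10⁴ = 3.49×10⁻¹⁶ W
In dBm: 10 log₁₀(3.49×10⁻¹⁶ / 10⁻³) = −124.6 dBm

−124.6 dBm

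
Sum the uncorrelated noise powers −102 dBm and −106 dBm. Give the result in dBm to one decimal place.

Convert to linear, add, convert back:
P₁ = 6.31×10⁻¹⁴ W, P₂ = 2.51×10⁻¹⁴ W
P_tot = 8.82×10⁻¹⁴ W → 10 log₁₀(P_tot / 10⁻³) = −100.5 dBm

−100.5 dBm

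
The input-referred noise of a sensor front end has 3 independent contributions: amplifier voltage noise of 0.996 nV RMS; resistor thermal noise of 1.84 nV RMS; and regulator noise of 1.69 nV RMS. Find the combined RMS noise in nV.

2.69 nV

Uncorrelated sources add in power (mean-square): V_tot = √(ΣV_i²)
V_tot = √[(9.96×10⁻¹⁰)² + (1.84×10⁻⁹)² + (1.69×10⁻⁹)²] = 2.69×10⁻⁹ V = 2.69 nV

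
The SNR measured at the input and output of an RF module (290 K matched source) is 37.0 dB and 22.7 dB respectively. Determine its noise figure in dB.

NF (dB) = SNR_in(dB) − SNR_out(dB) when the source is at T₀
NF = 37.0 − 22.7 = 14.3 dB

14.3 dB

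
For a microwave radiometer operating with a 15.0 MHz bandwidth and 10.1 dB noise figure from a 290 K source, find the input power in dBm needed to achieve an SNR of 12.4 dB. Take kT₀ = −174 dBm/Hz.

−79.7 dBm

Sensitivity = −174 + 10 log₁₀(B) + NF + SNR_min
= −174 + 71.76 + 10.1 + 12.4
= −79.74 dBm → −79.7 dBm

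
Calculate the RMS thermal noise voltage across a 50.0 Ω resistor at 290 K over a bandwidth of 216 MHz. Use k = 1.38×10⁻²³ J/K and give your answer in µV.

13.1 µV

V_n = √(4kTRB)
4kTRB = 4 × 1.38×10⁻²³ × 290 × 5.00×10¹ × 2.16×10⁸ = 1.73×10⁻¹⁰ V²
V_n = √(1.73×10⁻¹⁰) = 1.31×10⁻⁵ V = 13.1 µV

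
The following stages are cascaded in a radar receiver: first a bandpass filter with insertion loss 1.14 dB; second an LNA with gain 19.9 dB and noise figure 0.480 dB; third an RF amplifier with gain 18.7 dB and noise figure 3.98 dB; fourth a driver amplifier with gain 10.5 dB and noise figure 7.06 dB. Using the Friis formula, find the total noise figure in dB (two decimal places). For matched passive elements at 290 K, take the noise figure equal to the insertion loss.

Convert to linear (a loss of L dB is a gain of −L dB): F_i = 10^(NF_i/10), G_i = 10^(G_i,dB/10)
  Stage 1: F_1 = 10^(1.14/10) = 1.300, G_1 = 10^(−1.14/10) = 0.7691
  Stage 2: F_2 = 10^(0.480/10) = 1.117, G_2 = 10^(19.9/10) = 97.72
  Stage 3: F_3 = 10^(3.98/10) = 2.500, G_3 = 10^(18.7/10) = 74.13
  Stage 4: F_4 = 10^(7.06/10) = 5.082, G_4 = 10^(10.5/10) = 11.22
Friis cascade:
  F = 1.300 + (1.117 − 1)/0.7691 + (2.500 − 1)/75.16 + (5.082 − 1)/5572 = 1.473
NF = 10 log₁₀(1.473) = 1.68 dB

1.68 dB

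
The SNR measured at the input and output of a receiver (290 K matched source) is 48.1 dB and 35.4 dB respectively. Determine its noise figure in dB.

12.7 dB

NF (dB) = SNR_in(dB) − SNR_out(dB) when the source is at T₀
NF = 48.1 − 35.4 = 12.7 dB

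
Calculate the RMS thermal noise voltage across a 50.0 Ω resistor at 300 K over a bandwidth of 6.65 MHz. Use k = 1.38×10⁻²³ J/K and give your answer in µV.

V_n = √(4kTRB)
4kTRB = 4 × 1.38×10⁻²³ × 300 × 5.00×10¹ × 6.65×10⁶ = 5.51×10⁻¹² V²
V_n = √(5.51×10⁻¹²) = 2.35×10⁻⁶ V = 2.35 µV

2.35 µV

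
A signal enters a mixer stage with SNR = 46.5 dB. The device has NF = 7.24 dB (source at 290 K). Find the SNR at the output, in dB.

39.26 dB

By definition F = SNR_in/SNR_out, so in dB: SNR_out = SNR_in − NF
SNR_out = 46.5 − 7.24 = 39.26 dB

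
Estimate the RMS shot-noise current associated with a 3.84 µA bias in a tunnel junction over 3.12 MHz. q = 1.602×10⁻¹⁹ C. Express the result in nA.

1.96 nA

I_n = √(2qI·B)
2qI·B = 2 × 1.602×10⁻¹⁹ × 3.84×10⁻⁶ × 3.12×10⁶ = 3.84×10⁻¹⁸ A²
I_n = √(3.84×10⁻¹⁸) = 1.96×10⁻⁹ A = 1.96 nA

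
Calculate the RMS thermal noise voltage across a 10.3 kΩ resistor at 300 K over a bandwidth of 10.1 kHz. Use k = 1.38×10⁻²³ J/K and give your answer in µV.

V_n = √(4kTRB)
4kTRB = 4 × 1.38×10⁻²³ × 300 × 1.03×10⁴ × 1.01×10⁴ = 1.72×10⁻¹² V²
V_n = √(1.72×10⁻¹²) = 1.31×10⁻⁶ V = 1.31 µV

1.31 µV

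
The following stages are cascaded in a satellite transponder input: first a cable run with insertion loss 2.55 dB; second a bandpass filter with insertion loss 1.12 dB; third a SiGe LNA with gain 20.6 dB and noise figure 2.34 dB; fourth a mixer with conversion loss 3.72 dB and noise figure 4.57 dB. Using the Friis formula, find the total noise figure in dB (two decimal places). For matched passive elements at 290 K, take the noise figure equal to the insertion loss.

6.05 dB

Convert to linear (a loss of L dB is a gain of −L dB): F_i = 10^(NF_i/10), G_i = 10^(G_i,dB/10)
  Stage 1: F_1 = 10^(2.55/10) = 1.799, G_1 = 10^(−2.55/10) = 0.5559
  Stage 2: F_2 = 10^(1.12/10) = 1.294, G_2 = 10^(−1.12/10) = 0.7727
  Stage 3: F_3 = 10^(2.34/10) = 1.714, G_3 = 10^(20.6/10) = 114.8
  Stage 4: F_4 = 10^(4.57/10) = 2.864, G_4 = 10^(−3.72/10) = 0.4246
Friis cascade:
  F = 1.799 + (1.294 − 1)/0.5559 + (1.714 − 1)/0.4295 + (2.864 − 1)/49.32 = 4.028
NF = 10 log₁₀(4.028) = 6.05 dB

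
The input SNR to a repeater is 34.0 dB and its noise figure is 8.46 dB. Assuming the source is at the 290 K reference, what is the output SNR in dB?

By definition F = SNR_in/SNR_out, so in dB: SNR_out = SNR_in − NF
SNR_out = 34.0 − 8.46 = 25.54 dB

25.54 dB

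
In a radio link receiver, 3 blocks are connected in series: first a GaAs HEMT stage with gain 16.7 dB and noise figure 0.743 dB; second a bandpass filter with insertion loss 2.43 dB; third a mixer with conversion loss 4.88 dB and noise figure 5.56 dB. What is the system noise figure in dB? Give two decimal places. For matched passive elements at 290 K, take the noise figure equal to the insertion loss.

1.14 dB

Convert to linear (a loss of L dB is a gain of −L dB): F_i = 10^(NF_i/10), G_i = 10^(G_i,dB/10)
  Stage 1: F_1 = 10^(0.743/10) = 1.187, G_1 = 10^(16.7/10) = 46.77
  Stage 2: F_2 = 10^(2.43/10) = 1.750, G_2 = 10^(−2.43/10) = 0.5715
  Stage 3: F_3 = 10^(5.56/10) = 3.597, G_3 = 10^(−4.88/10) = 0.3251
Friis cascade:
  F = 1.187 + (1.750 − 1)/46.77 + (3.597 − 1)/26.73 = 1.300
NF = 10 log₁₀(1.300) = 1.14 dB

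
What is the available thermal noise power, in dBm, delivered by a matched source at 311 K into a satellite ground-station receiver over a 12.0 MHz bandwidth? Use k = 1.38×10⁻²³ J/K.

P_n = kTB = 1.38×10⁻²³ × 311 × 1.20×10⁷ = 5.15×10⁻¹⁴ W
In dBm: 10 log₁₀(5.15×10⁻¹⁴ / 10⁻³) = −102.9 dBm

−102.9 dBm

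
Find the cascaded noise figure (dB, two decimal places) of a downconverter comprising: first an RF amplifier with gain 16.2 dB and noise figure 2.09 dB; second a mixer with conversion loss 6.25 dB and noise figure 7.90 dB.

Convert to linear (a loss of L dB is a gain of −L dB): F_i = 10^(NF_i/10), G_i = 10^(G_i,dB/10)
  Stage 1: F_1 = 10^(2.09/10) = 1.618, G_1 = 10^(16.2/10) = 41.69
  Stage 2: F_2 = 10^(7.90/10) = 6.166, G_2 = 10^(−6.25/10) = 0.2371
Friis cascade:
  F = 1.618 + (6.166 − 1)/41.69 = 1.742
NF = 10 log₁₀(1.742) = 2.41 dB

2.41 dB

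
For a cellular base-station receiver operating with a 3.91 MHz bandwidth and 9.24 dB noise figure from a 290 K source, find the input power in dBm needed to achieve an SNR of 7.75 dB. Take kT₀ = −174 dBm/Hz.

−91.1 dBm

Sensitivity = −174 + 10 log₁₀(B) + NF + SNR_min
= −174 + 65.92 + 9.24 + 7.75
= −91.09 dBm → −91.1 dBm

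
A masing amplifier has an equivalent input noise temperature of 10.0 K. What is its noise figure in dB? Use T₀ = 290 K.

0.147 dB

F = 1 + T_e/T₀ = 1 + 10.0/290 = 1.03448
NF = 10 log₁₀(1.03448) = 0.147 dB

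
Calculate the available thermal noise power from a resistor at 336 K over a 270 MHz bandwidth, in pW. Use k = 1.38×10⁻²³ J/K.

1.25 pW

P_n = kTB = 1.38×10⁻²³ × 336 × 2.70×10⁸ = 1.25×10⁻¹² W = 1.25 pW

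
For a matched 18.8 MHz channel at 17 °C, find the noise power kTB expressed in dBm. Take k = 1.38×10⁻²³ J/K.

T = 17 °C + 273.15 = 290.15 K
P_n = kTB = 1.38×10⁻²³ × 290.15 × 1.88×10⁷ = 7.53×10⁻¹⁴ W
In dBm: 10 log₁₀(7.53×10⁻¹⁴ / 10⁻³) = −101.2 dBm

−101.2 dBm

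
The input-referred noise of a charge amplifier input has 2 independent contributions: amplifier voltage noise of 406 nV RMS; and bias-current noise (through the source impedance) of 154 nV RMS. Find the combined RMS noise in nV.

434 nV

Uncorrelated sources add in power (mean-square): V_tot = √(ΣV_i²)
V_tot = √[(4.06×10⁻⁷)² + (1.54×10⁻⁷)²] = 4.34×10⁻⁷ V = 434 nV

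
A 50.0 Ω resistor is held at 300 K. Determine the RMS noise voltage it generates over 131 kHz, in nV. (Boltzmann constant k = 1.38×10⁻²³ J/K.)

329 nV

V_n = √(4kTRB)
4kTRB = 4 × 1.38×10⁻²³ × 300 × 5.00×10¹ × 1.31×10⁵ = 1.08×10⁻¹³ V²
V_n = √(1.08×10⁻¹³) = 3.29×10⁻⁷ V = 329 nV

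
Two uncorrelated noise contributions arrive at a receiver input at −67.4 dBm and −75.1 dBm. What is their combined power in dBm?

Convert to linear, add, convert back:
P₁ = 1.82×10⁻¹⁰ W, P₂ = 3.09×10⁻¹¹ W
P_tot = 2.13×10⁻¹⁰ W → 10 log₁₀(P_tot / 10⁻³) = −66.7 dBm

−66.7 dBm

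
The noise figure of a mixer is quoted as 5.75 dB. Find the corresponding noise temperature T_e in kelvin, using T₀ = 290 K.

800 K

F = 10^(5.75/10) = 3.75837
T_e = (F − 1)·T₀ = (3.75837 − 1) × 290 = 800 K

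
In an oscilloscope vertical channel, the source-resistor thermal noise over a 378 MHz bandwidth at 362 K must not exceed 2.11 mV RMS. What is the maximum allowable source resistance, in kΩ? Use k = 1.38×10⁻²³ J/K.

Johnson–Nyquist: V_n = √(4kTRB) ⇒ R = V_n² / (4kTB)
4kTB = 4 × 1.38×10⁻²³ × 362 × 3.78×10⁸ = 7.55×10⁻¹²
R = (2.11×10⁻³)² / 7.55×10⁻¹² = 5.89×10⁵ Ω = 589 kΩ

589 kΩ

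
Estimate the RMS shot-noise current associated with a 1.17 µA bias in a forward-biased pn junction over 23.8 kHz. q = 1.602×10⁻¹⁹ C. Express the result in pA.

I_n = √(2qI·B)
2qI·B = 2 × 1.602×10⁻¹⁹ × 1.17×10⁻⁶ × 2.38×10⁴ = 8.92×10⁻²¹ A²
I_n = √(8.92×10⁻²¹) = 9.45×10⁻¹¹ A = 94.5 pA

94.5 pA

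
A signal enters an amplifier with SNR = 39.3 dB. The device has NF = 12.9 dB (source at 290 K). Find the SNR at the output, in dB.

26.4 dB

By definition F = SNR_in/SNR_out, so in dB: SNR_out = SNR_in − NF
SNR_out = 39.3 − 12.9 = 26.4 dB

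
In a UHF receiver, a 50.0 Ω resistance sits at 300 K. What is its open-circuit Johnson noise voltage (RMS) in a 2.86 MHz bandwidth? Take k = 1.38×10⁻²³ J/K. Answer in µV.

1.54 µV

V_n = √(4kTRB)
4kTRB = 4 × 1.38×10⁻²³ × 300 × 5.00×10¹ × 2.86×10⁶ = 2.37×10⁻¹² V²
V_n = √(2.37×10⁻¹²) = 1.54×10⁻⁶ V = 1.54 µV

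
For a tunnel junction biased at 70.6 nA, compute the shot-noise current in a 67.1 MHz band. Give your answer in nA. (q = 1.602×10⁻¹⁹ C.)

I_n = √(2qI·B)
2qI·B = 2 × 1.602×10⁻¹⁹ × 7.06×10⁻⁸ × 6.71×10⁷ = 1.52×10⁻¹⁸ A²
I_n = √(1.52×10⁻¹⁸) = 1.23×10⁻⁹ A = 1.23 nA

1.23 nA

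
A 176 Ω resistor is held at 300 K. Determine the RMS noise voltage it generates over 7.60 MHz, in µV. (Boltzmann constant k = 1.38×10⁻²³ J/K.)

4.71 µV

V_n = √(4kTRB)
4kTRB = 4 × 1.38×10⁻²³ × 300 × 1.76×10² × 7.60×10⁶ = 2.22×10⁻¹¹ V²
V_n = √(2.22×10⁻¹¹) = 4.71×10⁻⁶ V = 4.71 µV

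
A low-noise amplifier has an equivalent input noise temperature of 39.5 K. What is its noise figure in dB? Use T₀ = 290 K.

F = 1 + T_e/T₀ = 1 + 39.5/290 = 1.13621
NF = 10 log₁₀(1.13621) = 0.555 dB

0.555 dB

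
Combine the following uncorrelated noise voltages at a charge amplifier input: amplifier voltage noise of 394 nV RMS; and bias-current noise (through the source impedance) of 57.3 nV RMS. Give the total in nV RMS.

Uncorrelated sources add in power (mean-square): V_tot = √(ΣV_i²)
V_tot = √[(3.94×10⁻⁷)² + (5.73×10⁻⁸)²] = 3.98×10⁻⁷ V = 398 nV

398 nV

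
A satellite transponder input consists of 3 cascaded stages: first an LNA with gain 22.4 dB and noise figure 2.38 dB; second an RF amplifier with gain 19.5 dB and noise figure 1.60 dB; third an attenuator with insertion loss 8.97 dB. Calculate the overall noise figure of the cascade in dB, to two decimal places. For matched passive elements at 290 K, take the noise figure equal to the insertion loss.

Convert to linear (a loss of L dB is a gain of −L dB): F_i = 10^(NF_i/10), G_i = 10^(G_i,dB/10)
  Stage 1: F_1 = 10^(2.38/10) = 1.730, G_1 = 10^(22.4/10) = 173.8
  Stage 2: F_2 = 10^(1.60/10) = 1.445, G_2 = 10^(19.5/10) = 89.13
  Stage 3: F_3 = 10^(8.97/10) = 7.889, G_3 = 10^(−8.97/10) = 0.1268
Friis cascade:
  F = 1.730 + (1.445 − 1)/173.8 + (7.889 − 1)/1.549×10⁴ = 1.733
NF = 10 log₁₀(1.733) = 2.39 dB

2.39 dB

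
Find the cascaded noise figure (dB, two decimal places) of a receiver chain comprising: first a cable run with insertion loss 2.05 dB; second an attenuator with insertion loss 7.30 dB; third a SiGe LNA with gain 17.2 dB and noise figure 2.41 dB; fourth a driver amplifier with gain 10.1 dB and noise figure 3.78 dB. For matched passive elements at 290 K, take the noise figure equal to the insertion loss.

Convert to linear (a loss of L dB is a gain of −L dB): F_i = 10^(NF_i/10), G_i = 10^(G_i,dB/10)
  Stage 1: F_1 = 10^(2.05/10) = 1.603, G_1 = 10^(−2.05/10) = 0.6237
  Stage 2: F_2 = 10^(7.30/10) = 5.370, G_2 = 10^(−7.30/10) = 0.1862
  Stage 3: F_3 = 10^(2.41/10) = 1.742, G_3 = 10^(17.2/10) = 52.48
  Stage 4: F_4 = 10^(3.78/10) = 2.388, G_4 = 10^(10.1/10) = 10.23
Friis cascade:
  F = 1.603 + (5.370 − 1)/0.6237 + (1.742 − 1)/0.1161 + (2.388 − 1)/6.095 = 15.22
NF = 10 log₁₀(15.22) = 11.83 dB

11.83 dB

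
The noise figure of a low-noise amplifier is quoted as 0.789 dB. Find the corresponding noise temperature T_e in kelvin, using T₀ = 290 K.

57.8 K

F = 10^(0.789/10) = 1.19922
T_e = (F − 1)·T₀ = (1.19922 − 1) × 290 = 57.8 K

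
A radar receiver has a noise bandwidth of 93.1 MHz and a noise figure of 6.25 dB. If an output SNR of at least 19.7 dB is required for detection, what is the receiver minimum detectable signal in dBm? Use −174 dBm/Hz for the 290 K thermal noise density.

−68.4 dBm

Sensitivity = −174 + 10 log₁₀(B) + NF + SNR_min
= −174 + 79.69 + 6.25 + 19.7
= −68.36 dBm → −68.4 dBm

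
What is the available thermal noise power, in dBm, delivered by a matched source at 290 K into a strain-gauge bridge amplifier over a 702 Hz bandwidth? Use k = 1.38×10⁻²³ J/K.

P_n = kTB = 1.38×10⁻²³ × 290 × 7.02×10² = 2.81×10⁻¹⁸ W
In dBm: 10 log₁₀(2.81×10⁻¹⁸ / 10⁻³) = −145.5 dBm

−145.5 dBm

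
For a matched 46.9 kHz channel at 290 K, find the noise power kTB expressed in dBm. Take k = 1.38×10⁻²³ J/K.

P_n = kTB = 1.38×10⁻²³ × 290 × 4.69×10⁴ = 1.88×10⁻¹⁶ W
In dBm: 10 log₁₀(1.88×10⁻¹⁶ / 10⁻³) = −127.3 dBm

−127.3 dBm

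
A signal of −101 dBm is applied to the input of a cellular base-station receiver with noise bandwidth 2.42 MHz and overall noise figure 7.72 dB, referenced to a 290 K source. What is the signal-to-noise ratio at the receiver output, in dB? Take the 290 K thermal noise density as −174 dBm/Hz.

1.4 dB

Noise floor: N = −174 + 10 log₁₀(B) + NF
10 log₁₀(2.42×10⁶) = 63.84 dB
N = −174 + 63.84 + 7.72 = −102.44 dBm
SNR = P_sig − N = −101 − (−102.44) = 1.44 dB → 1.4 dB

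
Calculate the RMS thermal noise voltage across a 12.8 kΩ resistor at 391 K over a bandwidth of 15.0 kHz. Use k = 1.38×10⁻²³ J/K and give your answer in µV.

V_n = √(4kTRB)
4kTRB = 4 × 1.38×10⁻²³ × 391 × 1.28×10⁴ × 1.50×10⁴ = 4.14×10⁻¹² V²
V_n = √(4.14×10⁻¹²) = 2.04×10⁻⁶ V = 2.04 µV

2.04 µV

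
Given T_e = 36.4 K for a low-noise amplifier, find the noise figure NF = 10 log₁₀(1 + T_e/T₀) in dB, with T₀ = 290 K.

F = 1 + T_e/T₀ = 1 + 36.4/290 = 1.12552
NF = 10 log₁₀(1.12552) = 0.514 dB

0.514 dB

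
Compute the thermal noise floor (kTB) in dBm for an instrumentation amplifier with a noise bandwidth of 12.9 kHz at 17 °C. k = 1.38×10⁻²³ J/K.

−132.9 dBm

T = 17 °C + 273.15 = 290.15 K
P_n = kTB = 1.38×10⁻²³ × 290.15 × 1.29×10⁴ = 5.17×10⁻¹⁷ W
In dBm: 10 log₁₀(5.17×10⁻¹⁷ / 10⁻³) = −132.9 dBm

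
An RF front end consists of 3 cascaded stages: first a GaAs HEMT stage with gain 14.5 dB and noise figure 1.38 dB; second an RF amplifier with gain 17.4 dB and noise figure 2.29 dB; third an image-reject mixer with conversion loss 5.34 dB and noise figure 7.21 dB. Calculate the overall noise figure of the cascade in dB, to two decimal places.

1.47 dB

Convert to linear (a loss of L dB is a gain of −L dB): F_i = 10^(NF_i/10), G_i = 10^(G_i,dB/10)
  Stage 1: F_1 = 10^(1.38/10) = 1.374, G_1 = 10^(14.5/10) = 28.18
  Stage 2: F_2 = 10^(2.29/10) = 1.694, G_2 = 10^(17.4/10) = 54.95
  Stage 3: F_3 = 10^(7.21/10) = 5.260, G_3 = 10^(−5.34/10) = 0.2924
Friis cascade:
  F = 1.374 + (1.694 − 1)/28.18 + (5.260 − 1)/1549 = 1.401
NF = 10 log₁₀(1.401) = 1.47 dB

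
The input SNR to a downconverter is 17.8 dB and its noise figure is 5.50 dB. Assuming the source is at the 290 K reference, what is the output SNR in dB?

12.30 dB

By definition F = SNR_in/SNR_out, so in dB: SNR_out = SNR_in − NF
SNR_out = 17.8 − 5.50 = 12.30 dB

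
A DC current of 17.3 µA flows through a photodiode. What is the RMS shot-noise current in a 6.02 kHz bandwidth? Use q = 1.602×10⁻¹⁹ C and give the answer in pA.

I_n = √(2qI·B)
2qI·B = 2 × 1.602×10⁻¹⁹ × 1.73×10⁻⁵ × 6.02×10³ = 3.34×10⁻²⁰ A²
I_n = √(3.34×10⁻²⁰) = 1.83×10⁻¹⁰ A = 183 pA

183 pA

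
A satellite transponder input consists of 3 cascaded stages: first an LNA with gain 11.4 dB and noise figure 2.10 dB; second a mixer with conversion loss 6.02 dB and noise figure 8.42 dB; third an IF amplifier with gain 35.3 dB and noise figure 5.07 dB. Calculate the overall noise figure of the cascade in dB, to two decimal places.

4.30 dB

Convert to linear (a loss of L dB is a gain of −L dB): F_i = 10^(NF_i/10), G_i = 10^(G_i,dB/10)
  Stage 1: F_1 = 10^(2.10/10) = 1.622, G_1 = 10^(11.4/10) = 13.80
  Stage 2: F_2 = 10^(8.42/10) = 6.950, G_2 = 10^(−6.02/10) = 0.2500
  Stage 3: F_3 = 10^(5.07/10) = 3.214, G_3 = 10^(35.3/10) = 3388
Friis cascade:
  F = 1.622 + (6.950 − 1)/13.80 + (3.214 − 1)/3.451 = 2.694
NF = 10 log₁₀(2.694) = 4.30 dB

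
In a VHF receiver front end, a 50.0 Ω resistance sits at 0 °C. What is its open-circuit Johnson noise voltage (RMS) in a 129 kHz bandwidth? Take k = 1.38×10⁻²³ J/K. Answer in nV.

312 nV

T = 0 °C + 273.15 = 273.15 K
V_n = √(4kTRB)
4kTRB = 4 × 1.38×10⁻²³ × 273.15 × 5.00×10¹ × 1.29×10⁵ = 9.73×10⁻¹⁴ V²
V_n = √(9.73×10⁻¹⁴) = 3.12×10⁻⁷ V = 312 nV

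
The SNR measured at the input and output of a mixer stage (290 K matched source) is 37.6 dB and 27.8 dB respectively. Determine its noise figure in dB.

9.8 dB

NF (dB) = SNR_in(dB) − SNR_out(dB) when the source is at T₀
NF = 37.6 − 27.8 = 9.8 dB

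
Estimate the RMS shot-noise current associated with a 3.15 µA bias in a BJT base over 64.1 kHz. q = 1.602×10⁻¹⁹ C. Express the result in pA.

254 pA

I_n = √(2qI·B)
2qI·B = 2 × 1.602×10⁻¹⁹ × 3.15×10⁻⁶ × 6.41×10⁴ = 6.47×10⁻²⁰ A²
I_n = √(6.47×10⁻²⁰) = 2.54×10⁻¹⁰ A = 254 pA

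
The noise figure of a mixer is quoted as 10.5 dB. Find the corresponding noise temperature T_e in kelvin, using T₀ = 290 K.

F = 10^(10.5/10) = 11.2202
T_e = (F − 1)·T₀ = (11.2202 − 1) × 290 = 2964 K

2964 K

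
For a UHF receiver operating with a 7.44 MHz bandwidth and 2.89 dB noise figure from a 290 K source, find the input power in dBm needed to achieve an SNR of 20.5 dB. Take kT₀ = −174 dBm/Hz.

Sensitivity = −174 + 10 log₁₀(B) + NF + SNR_min
= −174 + 68.72 + 2.89 + 20.5
= −81.89 dBm → −81.9 dBm

−81.9 dBm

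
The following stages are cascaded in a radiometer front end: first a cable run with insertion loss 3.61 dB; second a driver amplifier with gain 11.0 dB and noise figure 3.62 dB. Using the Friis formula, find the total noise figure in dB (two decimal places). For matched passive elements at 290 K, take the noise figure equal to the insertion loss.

Convert to linear (a loss of L dB is a gain of −L dB): F_i = 10^(NF_i/10), G_i = 10^(G_i,dB/10)
  Stage 1: F_1 = 10^(3.61/10) = 2.296, G_1 = 10^(−3.61/10) = 0.4355
  Stage 2: F_2 = 10^(3.62/10) = 2.301, G_2 = 10^(11.0/10) = 12.59
Friis cascade:
  F = 2.296 + (2.301 − 1)/0.4355 = 5.284
NF = 10 log₁₀(5.284) = 7.23 dB

7.23 dB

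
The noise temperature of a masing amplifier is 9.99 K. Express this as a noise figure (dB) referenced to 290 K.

F = 1 + T_e/T₀ = 1 + 9.99/290 = 1.03445
NF = 10 log₁₀(1.03445) = 0.147 dB

0.147 dB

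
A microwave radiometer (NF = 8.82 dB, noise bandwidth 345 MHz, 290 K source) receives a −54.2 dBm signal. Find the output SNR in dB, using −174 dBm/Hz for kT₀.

25.6 dB

Noise floor: N = −174 + 10 log₁₀(B) + NF
10 log₁₀(3.45×10⁸) = 85.38 dB
N = −174 + 85.38 + 8.82 = −79.80 dBm
SNR = P_sig − N = −54.2 − (−79.80) = 25.60 dB → 25.6 dB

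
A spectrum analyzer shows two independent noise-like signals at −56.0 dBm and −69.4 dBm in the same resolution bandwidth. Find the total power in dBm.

−55.8 dBm

Convert to linear, add, convert back:
P₁ = 2.51×10⁻⁹ W, P₂ = 1.15×10⁻¹⁰ W
P_tot = 2.63×10⁻⁹ W → 10 log₁₀(P_tot / 10⁻³) = −55.8 dBm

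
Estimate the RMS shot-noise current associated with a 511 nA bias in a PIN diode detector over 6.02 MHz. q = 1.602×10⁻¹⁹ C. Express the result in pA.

993 pA

I_n = √(2qI·B)
2qI·B = 2 × 1.602×10⁻¹⁹ × 5.11×10⁻⁷ × 6.02×10⁶ = 9.86×10⁻¹⁹ A²
I_n = √(9.86×10⁻¹⁹) = 9.93×10⁻¹⁰ A = 993 pA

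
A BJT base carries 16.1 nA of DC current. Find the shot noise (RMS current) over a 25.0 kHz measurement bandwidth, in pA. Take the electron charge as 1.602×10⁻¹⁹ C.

11.4 pA

I_n = √(2qI·B)
2qI·B = 2 × 1.602×10⁻¹⁹ × 1.61×10⁻⁸ × 2.50×10⁴ = 1.29×10⁻²² A²
I_n = √(1.29×10⁻²²) = 1.14×10⁻¹¹ A = 11.4 pA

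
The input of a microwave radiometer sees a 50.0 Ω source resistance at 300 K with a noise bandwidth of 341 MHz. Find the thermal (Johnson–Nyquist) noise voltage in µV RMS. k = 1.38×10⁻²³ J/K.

16.8 µV

V_n = √(4kTRB)
4kTRB = 4 × 1.38×10⁻²³ × 300 × 5.00×10¹ × 3.41×10⁸ = 2.82×10⁻¹⁰ V²
V_n = √(2.82×10⁻¹⁰) = 1.68×10⁻⁵ V = 16.8 µV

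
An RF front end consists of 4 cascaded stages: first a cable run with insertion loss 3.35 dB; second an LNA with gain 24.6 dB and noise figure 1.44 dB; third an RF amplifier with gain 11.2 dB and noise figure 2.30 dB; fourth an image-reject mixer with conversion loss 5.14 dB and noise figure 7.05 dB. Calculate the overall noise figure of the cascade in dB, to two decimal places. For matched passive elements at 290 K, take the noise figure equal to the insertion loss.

Convert to linear (a loss of L dB is a gain of −L dB): F_i = 10^(NF_i/10), G_i = 10^(G_i,dB/10)
  Stage 1: F_1 = 10^(3.35/10) = 2.163, G_1 = 10^(−3.35/10) = 0.4624
  Stage 2: F_2 = 10^(1.44/10) = 1.393, G_2 = 10^(24.6/10) = 288.4
  Stage 3: F_3 = 10^(2.30/10) = 1.698, G_3 = 10^(11.2/10) = 13.18
  Stage 4: F_4 = 10^(7.05/10) = 5.070, G_4 = 10^(−5.14/10) = 0.3062
Friis cascade:
  F = 2.163 + (1.393 − 1)/0.4624 + (1.698 − 1)/133.4 + (5.070 − 1)/1758 = 3.021
NF = 10 log₁₀(3.021) = 4.80 dB

4.80 dB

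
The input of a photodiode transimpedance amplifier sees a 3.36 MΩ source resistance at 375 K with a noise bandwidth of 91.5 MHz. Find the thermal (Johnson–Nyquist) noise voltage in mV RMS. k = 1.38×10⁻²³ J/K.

2.52 mV

V_n = √(4kTRB)
4kTRB = 4 × 1.38×10⁻²³ × 375 × 3.36×10⁶ × 9.15×10⁷ = 6.36×10⁻⁶ V²
V_n = √(6.36×10⁻⁶) = 2.52×10⁻³ V = 2.52 mV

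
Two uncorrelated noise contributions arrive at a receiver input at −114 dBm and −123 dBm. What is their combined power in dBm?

Convert to linear, add, convert back:
P₁ = 3.98×10⁻¹⁵ W, P₂ = 5.01×10⁻¹⁶ W
P_tot = 4.48×10⁻¹⁵ W → 10 log₁₀(P_tot / 10⁻³) = −113.5 dBm

−113.5 dBm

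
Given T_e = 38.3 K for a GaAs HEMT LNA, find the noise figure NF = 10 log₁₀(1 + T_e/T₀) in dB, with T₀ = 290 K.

F = 1 + T_e/T₀ = 1 + 38.3/290 = 1.13207
NF = 10 log₁₀(1.13207) = 0.539 dB

0.539 dB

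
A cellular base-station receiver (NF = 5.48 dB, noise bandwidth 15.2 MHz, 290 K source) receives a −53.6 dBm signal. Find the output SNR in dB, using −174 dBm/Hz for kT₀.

Noise floor: N = −174 + 10 log₁₀(B) + NF
10 log₁₀(1.52×10⁷) = 71.82 dB
N = −174 + 71.82 + 5.48 = −96.70 dBm
SNR = P_sig − N = −53.6 − (−96.70) = 43.10 dB → 43.1 dB

43.1 dB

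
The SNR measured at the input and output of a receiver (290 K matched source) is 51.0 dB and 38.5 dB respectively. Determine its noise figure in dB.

NF (dB) = SNR_in(dB) − SNR_out(dB) when the source is at T₀
NF = 51.0 − 38.5 = 12.5 dB

12.5 dB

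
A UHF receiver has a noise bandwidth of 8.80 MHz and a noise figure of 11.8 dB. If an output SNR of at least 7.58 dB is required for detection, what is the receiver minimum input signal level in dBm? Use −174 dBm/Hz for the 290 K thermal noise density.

−85.2 dBm

Sensitivity = −174 + 10 log₁₀(B) + NF + SNR_min
= −174 + 69.44 + 11.8 + 7.58
= −85.18 dBm → −85.2 dBm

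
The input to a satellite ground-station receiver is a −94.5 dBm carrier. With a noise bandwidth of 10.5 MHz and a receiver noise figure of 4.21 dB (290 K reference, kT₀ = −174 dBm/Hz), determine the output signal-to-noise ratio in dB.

Noise floor: N = −174 + 10 log₁₀(B) + NF
10 log₁₀(1.05×10⁷) = 70.21 dB
N = −174 + 70.21 + 4.21 = −99.58 dBm
SNR = P_sig − N = −94.5 − (−99.58) = 5.08 dB → 5.1 dB

5.1 dB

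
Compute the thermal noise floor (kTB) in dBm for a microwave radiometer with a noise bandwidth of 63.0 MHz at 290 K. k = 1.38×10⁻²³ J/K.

−96.0 dBm

P_n = kTB = 1.38×10⁻²³ × 290 × 6.30×10⁷ = 2.52×10⁻¹³ W
In dBm: 10 log₁₀(2.52×10⁻¹³ / 10⁻³) = −96.0 dBm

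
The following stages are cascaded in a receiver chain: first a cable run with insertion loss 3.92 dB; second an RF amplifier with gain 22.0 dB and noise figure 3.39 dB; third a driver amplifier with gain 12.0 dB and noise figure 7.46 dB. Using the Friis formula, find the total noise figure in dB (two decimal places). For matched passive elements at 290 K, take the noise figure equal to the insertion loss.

Convert to linear (a loss of L dB is a gain of −L dB): F_i = 10^(NF_i/10), G_i = 10^(G_i,dB/10)
  Stage 1: F_1 = 10^(3.92/10) = 2.466, G_1 = 10^(−3.92/10) = 0.4055
  Stage 2: F_2 = 10^(3.39/10) = 2.183, G_2 = 10^(22.0/10) = 158.5
  Stage 3: F_3 = 10^(7.46/10) = 5.572, G_3 = 10^(12.0/10) = 15.85
Friis cascade:
  F = 2.466 + (2.183 − 1)/0.4055 + (5.572 − 1)/64.27 = 5.454
NF = 10 log₁₀(5.454) = 7.37 dB

7.37 dB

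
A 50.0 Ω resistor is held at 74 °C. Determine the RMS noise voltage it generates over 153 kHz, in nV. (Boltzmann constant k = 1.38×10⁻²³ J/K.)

T = 74 °C + 273.15 = 347.15 K
V_n = √(4kTRB)
4kTRB = 4 × 1.38×10⁻²³ × 347.15 × 5.00×10¹ × 1.53×10⁵ = 1.47×10⁻¹³ V²
V_n = √(1.47×10⁻¹³) = 3.83×10⁻⁷ V = 383 nV

383 nV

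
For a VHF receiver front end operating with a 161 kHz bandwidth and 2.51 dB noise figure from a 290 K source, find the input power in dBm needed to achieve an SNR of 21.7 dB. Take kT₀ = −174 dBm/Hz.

−97.7 dBm

Sensitivity = −174 + 10 log₁₀(B) + NF + SNR_min
= −174 + 52.07 + 2.51 + 21.7
= −97.72 dBm → −97.7 dBm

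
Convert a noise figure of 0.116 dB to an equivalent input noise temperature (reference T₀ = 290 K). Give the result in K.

F = 10^(0.116/10) = 1.02707
T_e = (F − 1)·T₀ = (1.02707 − 1) × 290 = 7.85 K

7.85 K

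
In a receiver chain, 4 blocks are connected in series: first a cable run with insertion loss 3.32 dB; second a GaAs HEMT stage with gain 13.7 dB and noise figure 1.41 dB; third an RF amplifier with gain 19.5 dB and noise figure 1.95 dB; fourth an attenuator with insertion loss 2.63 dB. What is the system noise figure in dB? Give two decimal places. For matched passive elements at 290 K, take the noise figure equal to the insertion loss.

Convert to linear (a loss of L dB is a gain of −L dB): F_i = 10^(NF_i/10), G_i = 10^(G_i,dB/10)
  Stage 1: F_1 = 10^(3.32/10) = 2.148, G_1 = 10^(−3.32/10) = 0.4656
  Stage 2: F_2 = 10^(1.41/10) = 1.384, G_2 = 10^(13.7/10) = 23.44
  Stage 3: F_3 = 10^(1.95/10) = 1.567, G_3 = 10^(19.5/10) = 89.13
  Stage 4: F_4 = 10^(2.63/10) = 1.832, G_4 = 10^(−2.63/10) = 0.5458
Friis cascade:
  F = 2.148 + (1.384 − 1)/0.4656 + (1.567 − 1)/10.91 + (1.832 − 1)/972.7 = 3.024
NF = 10 log₁₀(3.024) = 4.81 dB

4.81 dB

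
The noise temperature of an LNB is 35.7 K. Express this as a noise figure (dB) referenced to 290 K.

F = 1 + T_e/T₀ = 1 + 35.7/290 = 1.1231
NF = 10 log₁₀(1.1231) = 0.504 dB

0.504 dB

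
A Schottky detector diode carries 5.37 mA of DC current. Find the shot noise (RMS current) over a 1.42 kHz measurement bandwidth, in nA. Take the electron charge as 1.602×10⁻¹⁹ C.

I_n = √(2qI·B)
2qI·B = 2 × 1.602×10⁻¹⁹ × 5.37×10⁻³ × 1.42×10³ = 2.44×10⁻¹⁸ A²
I_n = √(2.44×10⁻¹⁸) = 1.56×10⁻⁹ A = 1.56 nA

1.56 nA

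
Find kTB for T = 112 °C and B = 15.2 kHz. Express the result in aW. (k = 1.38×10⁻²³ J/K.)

80.8 aW

T = 112 °C + 273.15 = 385.15 K
P_n = kTB = 1.38×10⁻²³ × 385.15 × 1.52×10⁴ = 8.08×10⁻¹⁷ W = 80.8 aW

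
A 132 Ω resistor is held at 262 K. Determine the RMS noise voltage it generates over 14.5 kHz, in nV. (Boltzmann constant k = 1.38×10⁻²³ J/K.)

166 nV

V_n = √(4kTRB)
4kTRB = 4 × 1.38×10⁻²³ × 262 × 1.32×10² × 1.45×10⁴ = 2.77×10⁻¹⁴ V²
V_n = √(2.77×10⁻¹⁴) = 1.66×10⁻⁷ V = 166 nV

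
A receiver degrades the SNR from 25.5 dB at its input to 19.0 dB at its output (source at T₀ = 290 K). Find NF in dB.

6.5 dB

NF (dB) = SNR_in(dB) − SNR_out(dB) when the source is at T₀
NF = 25.5 − 19.0 = 6.5 dB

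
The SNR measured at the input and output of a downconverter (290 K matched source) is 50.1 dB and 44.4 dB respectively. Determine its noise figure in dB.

5.7 dB

NF (dB) = SNR_in(dB) − SNR_out(dB) when the source is at T₀
NF = 50.1 − 44.4 = 5.7 dB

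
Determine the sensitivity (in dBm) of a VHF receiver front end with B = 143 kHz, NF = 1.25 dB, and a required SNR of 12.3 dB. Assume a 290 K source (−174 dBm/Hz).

Sensitivity = −174 + 10 log₁₀(B) + NF + SNR_min
= −174 + 51.55 + 1.25 + 12.3
= −108.90 dBm → −108.9 dBm

−108.9 dBm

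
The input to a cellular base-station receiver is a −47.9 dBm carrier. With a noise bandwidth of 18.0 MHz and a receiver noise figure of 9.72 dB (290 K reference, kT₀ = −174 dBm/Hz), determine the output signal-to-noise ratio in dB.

43.8 dB

Noise floor: N = −174 + 10 log₁₀(B) + NF
10 log₁₀(1.80×10⁷) = 72.55 dB
N = −174 + 72.55 + 9.72 = −91.73 dBm
SNR = P_sig − N = −47.9 − (−91.73) = 43.83 dB → 43.8 dB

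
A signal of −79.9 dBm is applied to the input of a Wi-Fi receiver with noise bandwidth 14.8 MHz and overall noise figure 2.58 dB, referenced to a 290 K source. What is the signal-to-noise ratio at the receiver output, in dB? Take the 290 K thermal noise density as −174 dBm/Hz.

Noise floor: N = −174 + 10 log₁₀(B) + NF
10 log₁₀(1.48×10⁷) = 71.7 dB
N = −174 + 71.7 + 2.58 = −99.72 dBm
SNR = P_sig − N = −79.9 − (−99.72) = 19.82 dB → 19.8 dB

19.8 dB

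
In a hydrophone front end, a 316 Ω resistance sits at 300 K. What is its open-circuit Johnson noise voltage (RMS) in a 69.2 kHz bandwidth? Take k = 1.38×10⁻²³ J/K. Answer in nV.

602 nV

V_n = √(4kTRB)
4kTRB = 4 × 1.38×10⁻²³ × 300 × 3.16×10² × 6.92×10⁴ = 3.62×10⁻¹³ V²
V_n = √(3.62×10⁻¹³) = 6.02×10⁻⁷ V = 602 nV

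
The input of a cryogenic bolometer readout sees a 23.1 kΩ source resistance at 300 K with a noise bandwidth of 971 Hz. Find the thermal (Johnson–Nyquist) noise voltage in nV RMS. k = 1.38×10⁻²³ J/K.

V_n = √(4kTRB)
4kTRB = 4 × 1.38×10⁻²³ × 300 × 2.31×10⁴ × 9.71×10² = 3.71×10⁻¹³ V²
V_n = √(3.71×10⁻¹³) = 6.09×10⁻⁷ V = 609 nV

609 nV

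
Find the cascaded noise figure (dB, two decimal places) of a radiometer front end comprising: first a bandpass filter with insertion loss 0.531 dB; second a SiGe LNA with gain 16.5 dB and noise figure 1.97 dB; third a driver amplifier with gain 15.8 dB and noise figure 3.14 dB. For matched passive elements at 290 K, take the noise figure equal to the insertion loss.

2.57 dB

Convert to linear (a loss of L dB is a gain of −L dB): F_i = 10^(NF_i/10), G_i = 10^(G_i,dB/10)
  Stage 1: F_1 = 10^(0.531/10) = 1.130, G_1 = 10^(−0.531/10) = 0.8849
  Stage 2: F_2 = 10^(1.97/10) = 1.574, G_2 = 10^(16.5/10) = 44.67
  Stage 3: F_3 = 10^(3.14/10) = 2.061, G_3 = 10^(15.8/10) = 38.02
Friis cascade:
  F = 1.130 + (1.574 − 1)/0.8849 + (2.061 − 1)/39.53 = 1.806
NF = 10 log₁₀(1.806) = 2.57 dB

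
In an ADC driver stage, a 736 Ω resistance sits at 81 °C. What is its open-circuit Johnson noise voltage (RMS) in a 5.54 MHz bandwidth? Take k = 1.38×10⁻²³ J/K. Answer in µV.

T = 81 °C + 273.15 = 354.15 K
V_n = √(4kTRB)
4kTRB = 4 × 1.38×10⁻²³ × 354.15 × 7.36×10² × 5.54×10⁶ = 7.97×10⁻¹¹ V²
V_n = √(7.97×10⁻¹¹) = 8.93×10⁻⁶ V = 8.93 µV

8.93 µV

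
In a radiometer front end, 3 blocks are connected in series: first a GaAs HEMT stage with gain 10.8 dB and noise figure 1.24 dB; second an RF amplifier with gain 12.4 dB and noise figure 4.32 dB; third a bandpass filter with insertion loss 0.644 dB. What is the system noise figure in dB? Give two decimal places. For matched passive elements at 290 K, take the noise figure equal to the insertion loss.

Convert to linear (a loss of L dB is a gain of −L dB): F_i = 10^(NF_i/10), G_i = 10^(G_i,dB/10)
  Stage 1: F_1 = 10^(1.24/10) = 1.330, G_1 = 10^(10.8/10) = 12.02
  Stage 2: F_2 = 10^(4.32/10) = 2.704, G_2 = 10^(12.4/10) = 17.38
  Stage 3: F_3 = 10^(0.644/10) = 1.160, G_3 = 10^(−0.644/10) = 0.8622
Friis cascade:
  F = 1.330 + (2.704 − 1)/12.02 + (1.160 − 1)/208.9 = 1.473
NF = 10 log₁₀(1.473) = 1.68 dB

1.68 dB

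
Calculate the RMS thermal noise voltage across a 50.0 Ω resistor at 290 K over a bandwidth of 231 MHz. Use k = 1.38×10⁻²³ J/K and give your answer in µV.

13.6 µV

V_n = √(4kTRB)
4kTRB = 4 × 1.38×10⁻²³ × 290 × 5.00×10¹ × 2.31×10⁸ = 1.85×10⁻¹⁰ V²
V_n = √(1.85×10⁻¹⁰) = 1.36×10⁻⁵ V = 13.6 µV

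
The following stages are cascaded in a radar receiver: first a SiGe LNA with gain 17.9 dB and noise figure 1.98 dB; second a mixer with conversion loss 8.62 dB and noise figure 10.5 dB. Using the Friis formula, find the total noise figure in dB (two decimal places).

Convert to linear (a loss of L dB is a gain of −L dB): F_i = 10^(NF_i/10), G_i = 10^(G_i,dB/10)
  Stage 1: F_1 = 10^(1.98/10) = 1.578, G_1 = 10^(17.9/10) = 61.66
  Stage 2: F_2 = 10^(10.5/10) = 11.22, G_2 = 10^(−8.62/10) = 0.1374
Friis cascade:
  F = 1.578 + (11.22 − 1)/61.66 = 1.743
NF = 10 log₁₀(1.743) = 2.41 dB

2.41 dB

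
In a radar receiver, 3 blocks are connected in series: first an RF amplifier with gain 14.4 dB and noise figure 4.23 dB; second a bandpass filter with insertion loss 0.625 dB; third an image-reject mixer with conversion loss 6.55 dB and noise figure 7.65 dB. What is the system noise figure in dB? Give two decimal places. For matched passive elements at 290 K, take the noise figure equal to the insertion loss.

4.56 dB

Convert to linear (a loss of L dB is a gain of −L dB): F_i = 10^(NF_i/10), G_i = 10^(G_i,dB/10)
  Stage 1: F_1 = 10^(4.23/10) = 2.649, G_1 = 10^(14.4/10) = 27.54
  Stage 2: F_2 = 10^(0.625/10) = 1.155, G_2 = 10^(−0.625/10) = 0.8660
  Stage 3: F_3 = 10^(7.65/10) = 5.821, G_3 = 10^(−6.55/10) = 0.2213
Friis cascade:
  F = 2.649 + (1.155 − 1)/27.54 + (5.821 − 1)/23.85 = 2.856
NF = 10 log₁₀(2.856) = 4.56 dB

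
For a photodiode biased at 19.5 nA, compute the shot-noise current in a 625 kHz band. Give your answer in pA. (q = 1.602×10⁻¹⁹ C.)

I_n = √(2qI·B)
2qI·B = 2 × 1.602×10⁻¹⁹ × 1.95×10⁻⁸ × 6.25×10⁵ = 3.90×10⁻²¹ A²
I_n = √(3.90×10⁻²¹) = 6.25×10⁻¹¹ A = 62.5 pA

62.5 pA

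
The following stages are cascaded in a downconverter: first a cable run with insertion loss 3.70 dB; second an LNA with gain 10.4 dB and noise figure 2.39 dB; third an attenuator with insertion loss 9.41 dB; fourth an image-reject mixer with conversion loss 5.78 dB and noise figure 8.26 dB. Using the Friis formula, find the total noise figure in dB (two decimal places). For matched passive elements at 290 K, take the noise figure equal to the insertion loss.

12.14 dB

Convert to linear (a loss of L dB is a gain of −L dB): F_i = 10^(NF_i/10), G_i = 10^(G_i,dB/10)
  Stage 1: F_1 = 10^(3.70/10) = 2.344, G_1 = 10^(−3.70/10) = 0.4266
  Stage 2: F_2 = 10^(2.39/10) = 1.734, G_2 = 10^(10.4/10) = 10.96
  Stage 3: F_3 = 10^(9.41/10) = 8.730, G_3 = 10^(−9.41/10) = 0.1146
  Stage 4: F_4 = 10^(8.26/10) = 6.699, G_4 = 10^(−5.78/10) = 0.2642
Friis cascade:
  F = 2.344 + (1.734 − 1)/0.4266 + (8.730 − 1)/4.677 + (6.699 − 1)/0.5358 = 16.35
NF = 10 log₁₀(16.35) = 12.14 dB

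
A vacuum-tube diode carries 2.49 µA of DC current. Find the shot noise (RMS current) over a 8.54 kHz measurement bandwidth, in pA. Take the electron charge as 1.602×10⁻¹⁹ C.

I_n = √(2qI·B)
2qI·B = 2 × 1.602×10⁻¹⁹ × 2.49×10⁻⁶ × 8.54×10³ = 6.81×10⁻²¹ A²
I_n = √(6.81×10⁻²¹) = 8.25×10⁻¹¹ A = 82.5 pA

82.5 pA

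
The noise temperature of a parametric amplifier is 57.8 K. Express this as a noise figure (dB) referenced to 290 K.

0.789 dB

F = 1 + T_e/T₀ = 1 + 57.8/290 = 1.19931
NF = 10 log₁₀(1.19931) = 0.789 dB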